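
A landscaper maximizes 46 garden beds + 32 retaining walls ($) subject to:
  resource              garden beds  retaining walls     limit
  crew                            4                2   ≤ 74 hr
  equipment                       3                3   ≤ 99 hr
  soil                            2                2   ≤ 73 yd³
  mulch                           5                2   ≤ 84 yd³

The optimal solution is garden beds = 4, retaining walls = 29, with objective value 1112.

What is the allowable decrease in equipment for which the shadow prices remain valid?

Binding constraints: crew, equipment. The basis is B = [[4,2],[3,3]] with det 6.
Per unit decrease in equipment, x* moves by d = (0.3333, -0.6667).
The basis stays optimal until mulch becomes binding; allowable decrease = 18 hr.

18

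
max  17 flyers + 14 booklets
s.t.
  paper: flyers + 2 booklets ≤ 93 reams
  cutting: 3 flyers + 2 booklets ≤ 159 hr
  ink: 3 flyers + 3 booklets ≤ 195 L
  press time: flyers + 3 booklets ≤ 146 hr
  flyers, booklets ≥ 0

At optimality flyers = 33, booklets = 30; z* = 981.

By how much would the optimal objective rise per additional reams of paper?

2

Binding: paper and cutting. Non-binding: ink (6 unused), press time (23 unused).
Slack constraints have shadow price 0 (complementary slackness).
From A_Bᵀ y = c: 1·y_paper + 3·y_cutting = 17; 2·y_paper + 2·y_cutting = 14.
Solving: y_paper = 2, y_cutting = 5.
Shadow price of paper = 2.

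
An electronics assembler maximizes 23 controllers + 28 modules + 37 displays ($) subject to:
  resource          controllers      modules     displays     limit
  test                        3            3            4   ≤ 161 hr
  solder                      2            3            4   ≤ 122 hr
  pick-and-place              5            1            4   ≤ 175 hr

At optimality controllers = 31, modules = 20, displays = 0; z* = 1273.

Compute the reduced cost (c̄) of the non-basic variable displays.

-3

At the optimum: test uses 153 of 161 (slack = 8); solder uses 122 of 122 (binding); pick-and-place uses 175 of 175 (binding).
Slack constraints have shadow price 0 (complementary slackness).
The binding rows give the dual system: 2·y_solder + 5·y_pick-and-place = 23 and 3·y_solder + 1·y_pick-and-place = 28.
→ y_solder = 9 and y_pick-and-place = 1.
Reduced cost of displays: c₃ − yᵀa₃ = 37 − (9·4 + 1·4) = 37 − 40 = -3.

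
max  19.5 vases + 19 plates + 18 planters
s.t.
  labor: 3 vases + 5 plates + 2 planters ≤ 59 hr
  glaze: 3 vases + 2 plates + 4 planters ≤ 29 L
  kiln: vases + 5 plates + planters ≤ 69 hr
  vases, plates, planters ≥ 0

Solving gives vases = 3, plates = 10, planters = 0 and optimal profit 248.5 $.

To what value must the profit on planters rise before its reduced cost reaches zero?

22

Binding: labor and glaze. Non-binding: kiln (16 unused).
Slack constraints have shadow price 0 (complementary slackness).
From A_Bᵀ y = c: 3·y_labor + 3·y_glaze = 19.5; 5·y_labor + 2·y_glaze = 19.
→ y_labor = 2 and y_glaze = 4.5.
planters enters the basis when its profit ≥ yᵀa₃ = 2·2 + 4.5·4 = 22.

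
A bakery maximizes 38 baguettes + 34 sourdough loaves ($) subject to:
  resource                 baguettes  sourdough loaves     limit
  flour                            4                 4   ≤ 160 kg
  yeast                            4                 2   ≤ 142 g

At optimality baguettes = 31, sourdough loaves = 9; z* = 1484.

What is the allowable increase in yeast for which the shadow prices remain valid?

Binding constraints: flour, yeast. The basis is B = [[4,4],[4,2]] with det -8.
Per unit increase in yeast, x* moves by d = (0.5, -0.5).
The basis stays optimal until sourdough loaves reaches 0; allowable increase = 18 g.

18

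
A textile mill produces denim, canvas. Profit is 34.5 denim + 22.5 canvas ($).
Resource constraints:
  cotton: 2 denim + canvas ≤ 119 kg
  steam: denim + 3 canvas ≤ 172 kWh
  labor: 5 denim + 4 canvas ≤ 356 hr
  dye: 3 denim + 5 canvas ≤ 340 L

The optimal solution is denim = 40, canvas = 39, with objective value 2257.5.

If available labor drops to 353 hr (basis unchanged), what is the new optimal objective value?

2247

At the optimum: cotton uses 119 of 119 (binding); steam uses 157 of 172 (slack = 15); labor uses 356 of 356 (binding); dye uses 315 of 340 (slack = 25).
By complementary slackness, y = 0 for the non-binding constraints.
The binding rows give the dual system: 2·y_cotton + 5·y_labor = 34.5 and 1·y_cotton + 4·y_labor = 22.5.
Solving: y_cotton = 8.5, y_labor = 3.5.
Δz = y_labor·Δb = 3.5 × (-3) = -10.5, so new z* = 2257.5 − 10.5 = 2247.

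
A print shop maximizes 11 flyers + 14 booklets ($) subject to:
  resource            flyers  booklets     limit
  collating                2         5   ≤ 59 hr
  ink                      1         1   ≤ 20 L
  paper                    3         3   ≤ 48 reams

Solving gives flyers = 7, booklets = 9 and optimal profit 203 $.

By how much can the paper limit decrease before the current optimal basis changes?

12.6

Binding constraints: collating, paper. The basis is B = [[2,5],[3,3]] with det -9.
Per unit decrease in paper, x* moves by d = (-0.5556, 0.2222).
The basis stays optimal until flyers reaches 0; allowable decrease = 12.6 reams.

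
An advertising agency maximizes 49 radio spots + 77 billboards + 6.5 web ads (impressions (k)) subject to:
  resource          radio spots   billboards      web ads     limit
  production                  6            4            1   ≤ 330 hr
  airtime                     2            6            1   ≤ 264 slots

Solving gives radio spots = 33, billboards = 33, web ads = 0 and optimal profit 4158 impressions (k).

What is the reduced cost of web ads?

At the optimum: production uses 330 of 330 (binding); airtime uses 264 of 264 (binding).
Dual feasibility on the basic columns requires 6·y_production + 2·y_airtime = 49, 4·y_production + 6·y_airtime = 77.
This yields shadow prices y_production = 5, y_airtime = 9.5.
Reduced cost of web ads: c₃ − yᵀa₃ = 6.5 − (5·1 + 9.5·1) = 6.5 − 14.5 = -8.

-8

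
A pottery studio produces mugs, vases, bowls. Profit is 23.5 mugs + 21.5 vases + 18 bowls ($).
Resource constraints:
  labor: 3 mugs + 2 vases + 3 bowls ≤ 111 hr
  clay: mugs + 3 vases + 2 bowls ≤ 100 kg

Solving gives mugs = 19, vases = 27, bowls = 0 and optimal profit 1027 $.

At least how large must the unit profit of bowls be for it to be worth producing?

Both labor and clay are binding at x*.
Dual feasibility on the basic columns requires 3·y_labor + 1·y_clay = 23.5, 2·y_labor + 3·y_clay = 21.5.
This yields shadow prices y_labor = 7, y_clay = 2.5.
bowls enters the basis when its profit ≥ yᵀa₃ = 7·3 + 2.5·2 = 26.

26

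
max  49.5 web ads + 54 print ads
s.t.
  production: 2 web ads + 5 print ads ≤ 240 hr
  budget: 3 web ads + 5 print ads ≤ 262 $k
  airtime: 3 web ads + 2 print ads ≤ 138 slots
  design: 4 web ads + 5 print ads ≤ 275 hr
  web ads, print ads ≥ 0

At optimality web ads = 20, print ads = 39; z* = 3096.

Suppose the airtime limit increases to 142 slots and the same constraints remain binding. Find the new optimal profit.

3114

Check each constraint at x*: production 235/240 (slack 5); budget 255/262 (slack 7); airtime 138/138 (tight); design 275/275 (tight).
Since production, budget are not tight, their duals are 0.
Dual feasibility on the basic columns requires 3·y_airtime + 4·y_design = 49.5, 2·y_airtime + 5·y_design = 54.
This yields shadow prices y_airtime = 4.5, y_design = 9.
Δz = y_airtime·Δb = 4.5 × (4) = 18, so new z* = 3096 + 18 = 3114.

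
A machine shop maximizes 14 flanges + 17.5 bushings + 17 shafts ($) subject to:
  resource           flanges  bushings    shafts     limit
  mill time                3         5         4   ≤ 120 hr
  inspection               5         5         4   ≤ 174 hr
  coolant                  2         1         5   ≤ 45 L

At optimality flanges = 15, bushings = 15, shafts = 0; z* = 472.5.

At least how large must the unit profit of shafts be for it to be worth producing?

Binding: mill time and coolant. Non-binding: inspection (24 unused).
By complementary slackness, y = 0 for the non-binding constraint.
From A_Bᵀ y = c: 3·y_mill time + 2·y_coolant = 14; 5·y_mill time + 1·y_coolant = 17.5.
This yields shadow prices y_mill time = 3, y_coolant = 2.5.
shafts enters the basis when its profit ≥ yᵀa₃ = 3·4 + 2.5·5 = 24.5.

24.5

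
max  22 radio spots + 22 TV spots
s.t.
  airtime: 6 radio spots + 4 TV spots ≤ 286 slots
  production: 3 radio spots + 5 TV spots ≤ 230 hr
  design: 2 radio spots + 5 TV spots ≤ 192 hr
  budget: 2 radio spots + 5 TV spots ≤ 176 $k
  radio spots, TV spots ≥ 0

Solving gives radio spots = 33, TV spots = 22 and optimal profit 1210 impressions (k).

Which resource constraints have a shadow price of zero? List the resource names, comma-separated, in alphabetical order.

airtime: 286/286 (binding)
production: 209/230 (slack 21)
design: 176/192 (slack 16)
budget: 176/176 (binding)
By complementary slackness, a constraint with positive slack has shadow price 0 → design, production.

design, production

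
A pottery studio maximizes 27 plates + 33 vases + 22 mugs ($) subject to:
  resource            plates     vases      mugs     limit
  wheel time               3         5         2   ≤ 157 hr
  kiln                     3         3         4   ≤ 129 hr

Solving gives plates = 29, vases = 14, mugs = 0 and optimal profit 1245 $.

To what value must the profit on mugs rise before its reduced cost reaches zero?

At the optimum: wheel time uses 157 of 157 (binding); kiln uses 129 of 129 (binding).
Dual feasibility on the basic columns requires 3·y_wheel time + 3·y_kiln = 27, 5·y_wheel time + 3·y_kiln = 33.
Solving: y_wheel time = 3, y_kiln = 6.
mugs enters the basis when its profit ≥ yᵀa₃ = 3·2 + 6·4 = 30.

30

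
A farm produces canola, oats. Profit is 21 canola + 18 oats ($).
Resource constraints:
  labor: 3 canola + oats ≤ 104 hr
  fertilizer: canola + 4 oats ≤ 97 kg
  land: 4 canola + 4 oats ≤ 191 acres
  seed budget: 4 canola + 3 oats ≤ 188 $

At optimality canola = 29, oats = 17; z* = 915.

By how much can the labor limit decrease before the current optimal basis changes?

79.75

Binding constraints: labor, fertilizer. The basis is B = [[3,1],[1,4]] with det 11.
Per unit decrease in labor, x* moves by d = (-0.3636, 0.0909).
The basis stays optimal until canola reaches 0; allowable decrease = 79.75 hr.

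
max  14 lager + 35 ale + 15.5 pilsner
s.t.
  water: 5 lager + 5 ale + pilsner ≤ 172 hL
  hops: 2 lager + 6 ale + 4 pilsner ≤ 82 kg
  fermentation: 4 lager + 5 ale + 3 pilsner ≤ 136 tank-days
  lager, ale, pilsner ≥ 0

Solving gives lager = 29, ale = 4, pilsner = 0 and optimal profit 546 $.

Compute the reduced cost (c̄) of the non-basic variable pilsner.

-7.5

Binding: hops and fermentation. Non-binding: water (7 unused).
Since water is not tight, its dual is 0.
The binding rows give the dual system: 2·y_hops + 4·y_fermentation = 14 and 6·y_hops + 5·y_fermentation = 35.
→ y_hops = 5 and y_fermentation = 1.
Reduced cost of pilsner: c₃ − yᵀa₃ = 15.5 − (5·4 + 1·3) = 15.5 − 23 = -7.5.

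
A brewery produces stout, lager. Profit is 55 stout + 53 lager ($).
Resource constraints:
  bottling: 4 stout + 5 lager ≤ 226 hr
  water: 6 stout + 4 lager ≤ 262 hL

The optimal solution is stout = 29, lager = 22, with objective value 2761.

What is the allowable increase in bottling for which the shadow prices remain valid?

101.5

Binding constraints: bottling, water. The basis is B = [[4,5],[6,4]] with det -14.
Per unit increase in bottling, x* moves by d = (-0.2857, 0.4286).
The basis stays optimal until stout reaches 0; allowable increase = 101.5 hr.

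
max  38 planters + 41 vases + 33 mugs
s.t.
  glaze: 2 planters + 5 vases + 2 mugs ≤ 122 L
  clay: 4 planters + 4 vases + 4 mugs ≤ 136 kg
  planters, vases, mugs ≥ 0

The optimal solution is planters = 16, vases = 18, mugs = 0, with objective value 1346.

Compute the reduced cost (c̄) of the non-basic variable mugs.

-5

Both glaze and clay are binding at x*.
Dual feasibility on the basic columns requires 2·y_glaze + 4·y_clay = 38, 5·y_glaze + 4·y_clay = 41.
Solving: y_glaze = 1, y_clay = 9.
Reduced cost of mugs: c₃ − yᵀa₃ = 33 − (1·2 + 9·4) = 33 − 38 = -5.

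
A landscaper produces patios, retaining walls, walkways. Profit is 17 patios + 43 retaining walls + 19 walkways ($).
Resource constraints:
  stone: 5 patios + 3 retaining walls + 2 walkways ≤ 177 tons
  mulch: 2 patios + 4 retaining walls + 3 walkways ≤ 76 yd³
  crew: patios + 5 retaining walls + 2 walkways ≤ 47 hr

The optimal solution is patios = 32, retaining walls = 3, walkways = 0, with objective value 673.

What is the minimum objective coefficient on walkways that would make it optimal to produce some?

Check each constraint at x*: stone 169/177 (slack 8); mulch 76/76 (tight); crew 47/47 (tight).
Slack constraints have shadow price 0 (complementary slackness).
The binding rows give the dual system: 2·y_mulch + 1·y_crew = 17 and 4·y_mulch + 5·y_crew = 43.
Solving: y_mulch = 7, y_crew = 3.
walkways enters the basis when its profit ≥ yᵀa₃ = 7·3 + 3·2 = 27.

27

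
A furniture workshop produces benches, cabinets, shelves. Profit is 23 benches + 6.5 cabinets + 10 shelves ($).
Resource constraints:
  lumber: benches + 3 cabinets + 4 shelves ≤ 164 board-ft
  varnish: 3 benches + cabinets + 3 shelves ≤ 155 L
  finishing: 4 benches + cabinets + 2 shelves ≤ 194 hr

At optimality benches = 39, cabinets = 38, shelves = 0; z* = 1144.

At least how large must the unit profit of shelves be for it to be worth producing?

Check each constraint at x*: lumber 153/164 (slack 11); varnish 155/155 (tight); finishing 194/194 (tight).
Since lumber is not tight, its dual is 0.
From A_Bᵀ y = c: 3·y_varnish + 4·y_finishing = 23; 1·y_varnish + 1·y_finishing = 6.5.
Solving: y_varnish = 3, y_finishing = 3.5.
shelves enters the basis when its profit ≥ yᵀa₃ = 3·3 + 3.5·2 = 16.

16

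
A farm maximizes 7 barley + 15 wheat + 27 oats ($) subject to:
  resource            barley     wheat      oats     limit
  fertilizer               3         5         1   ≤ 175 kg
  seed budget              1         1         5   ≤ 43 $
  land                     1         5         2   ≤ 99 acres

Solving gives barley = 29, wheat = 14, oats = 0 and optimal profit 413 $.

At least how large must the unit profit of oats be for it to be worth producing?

29

Check each constraint at x*: fertilizer 157/175 (slack 18); seed budget 43/43 (tight); land 99/99 (tight).
By complementary slackness, y = 0 for the non-binding constraint.
From A_Bᵀ y = c: 1·y_seed budget + 1·y_land = 7; 1·y_seed budget + 5·y_land = 15.
Solving: y_seed budget = 5, y_land = 2.
oats enters the basis when its profit ≥ yᵀa₃ = 5·5 + 2·2 = 29.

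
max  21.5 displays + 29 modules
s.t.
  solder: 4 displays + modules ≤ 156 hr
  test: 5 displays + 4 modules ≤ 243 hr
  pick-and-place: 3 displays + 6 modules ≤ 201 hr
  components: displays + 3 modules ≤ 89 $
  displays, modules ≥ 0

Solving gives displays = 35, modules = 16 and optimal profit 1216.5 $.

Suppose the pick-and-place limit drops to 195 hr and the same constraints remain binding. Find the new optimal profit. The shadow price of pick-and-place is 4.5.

1189.5

Δb = -6, so new z* = 1216.5 + (4.5)·(-6) = 1216.5 − 27 = 1189.5.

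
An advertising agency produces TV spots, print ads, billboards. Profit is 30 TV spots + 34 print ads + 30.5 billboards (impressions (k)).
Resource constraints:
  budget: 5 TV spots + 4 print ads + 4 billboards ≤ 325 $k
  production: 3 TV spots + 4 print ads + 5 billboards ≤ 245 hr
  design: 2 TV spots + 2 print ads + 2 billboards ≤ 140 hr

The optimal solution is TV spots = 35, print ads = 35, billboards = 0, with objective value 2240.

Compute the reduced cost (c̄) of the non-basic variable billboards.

-7.5

Binding: production and design. Non-binding: budget (10 unused).
Since budget is not tight, its dual is 0.
From A_Bᵀ y = c: 3·y_production + 2·y_design = 30; 4·y_production + 2·y_design = 34.
→ y_production = 4 and y_design = 9.
Reduced cost of billboards: c₃ − yᵀa₃ = 30.5 − (4·5 + 9·2) = 30.5 − 38 = -7.5.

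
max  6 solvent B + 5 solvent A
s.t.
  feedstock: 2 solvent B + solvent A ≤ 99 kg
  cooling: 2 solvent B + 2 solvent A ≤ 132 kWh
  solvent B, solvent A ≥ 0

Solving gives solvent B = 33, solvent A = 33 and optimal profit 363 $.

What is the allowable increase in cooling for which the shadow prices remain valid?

Binding constraints: feedstock, cooling. The basis is B = [[2,1],[2,2]] with det 2.
Per unit increase in cooling, x* moves by d = (-0.5, 1).
The basis stays optimal until solvent B reaches 0; allowable increase = 66 kWh.

66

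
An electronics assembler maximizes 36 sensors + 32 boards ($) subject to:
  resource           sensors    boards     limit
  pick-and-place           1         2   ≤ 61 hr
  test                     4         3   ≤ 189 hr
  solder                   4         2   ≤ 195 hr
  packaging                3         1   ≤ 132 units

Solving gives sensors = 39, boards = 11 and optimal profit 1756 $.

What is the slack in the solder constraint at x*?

solder used = 4·39 + 2·11 = 178; slack = 195 − 178 = 17.

17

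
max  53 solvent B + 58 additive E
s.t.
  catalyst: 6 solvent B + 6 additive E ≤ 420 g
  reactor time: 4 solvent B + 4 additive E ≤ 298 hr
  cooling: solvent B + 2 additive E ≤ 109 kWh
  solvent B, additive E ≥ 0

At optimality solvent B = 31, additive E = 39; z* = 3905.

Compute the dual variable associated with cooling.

Binding: catalyst and cooling. Non-binding: reactor time (18 unused).
Since reactor time is not tight, its dual is 0.
Dual feasibility on the basic columns requires 6·y_catalyst + 1·y_cooling = 53, 6·y_catalyst + 2·y_cooling = 58.
→ y_catalyst = 8 and y_cooling = 5.
Shadow price of cooling = 5.

5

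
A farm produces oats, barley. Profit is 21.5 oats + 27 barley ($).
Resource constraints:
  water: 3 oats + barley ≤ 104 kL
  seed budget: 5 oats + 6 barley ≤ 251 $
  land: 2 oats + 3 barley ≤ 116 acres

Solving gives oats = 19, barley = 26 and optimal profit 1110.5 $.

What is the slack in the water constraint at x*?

21

water used = 3·19 + 1·26 = 83; slack = 104 − 83 = 21.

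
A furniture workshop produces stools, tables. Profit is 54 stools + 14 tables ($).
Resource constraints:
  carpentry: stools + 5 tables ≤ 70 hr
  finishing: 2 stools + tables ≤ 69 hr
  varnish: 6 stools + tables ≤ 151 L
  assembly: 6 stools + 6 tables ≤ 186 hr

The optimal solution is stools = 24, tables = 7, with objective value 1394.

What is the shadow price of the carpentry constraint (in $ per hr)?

0

Check each constraint at x*: carpentry 59/70 (slack 11); finishing 55/69 (slack 14); varnish 151/151 (tight); assembly 186/186 (tight).
Since carpentry, finishing are not tight, their duals are 0.
From A_Bᵀ y = c: 6·y_varnish + 6·y_assembly = 54; 1·y_varnish + 6·y_assembly = 14.
This yields shadow prices y_varnish = 8, y_assembly = 1.
Shadow price of carpentry = 0.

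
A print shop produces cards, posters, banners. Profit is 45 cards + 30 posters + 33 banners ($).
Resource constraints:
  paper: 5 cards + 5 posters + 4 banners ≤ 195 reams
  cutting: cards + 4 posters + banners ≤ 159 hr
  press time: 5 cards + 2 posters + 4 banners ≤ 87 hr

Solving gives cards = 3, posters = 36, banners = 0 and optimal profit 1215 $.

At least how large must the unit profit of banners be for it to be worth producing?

36

At the optimum: paper uses 195 of 195 (binding); cutting uses 147 of 159 (slack = 12); press time uses 87 of 87 (binding).
Since cutting is not tight, its dual is 0.
From A_Bᵀ y = c: 5·y_paper + 5·y_press time = 45; 5·y_paper + 2·y_press time = 30.
Solving: y_paper = 4, y_press time = 5.
banners enters the basis when its profit ≥ yᵀa₃ = 4·4 + 5·4 = 36.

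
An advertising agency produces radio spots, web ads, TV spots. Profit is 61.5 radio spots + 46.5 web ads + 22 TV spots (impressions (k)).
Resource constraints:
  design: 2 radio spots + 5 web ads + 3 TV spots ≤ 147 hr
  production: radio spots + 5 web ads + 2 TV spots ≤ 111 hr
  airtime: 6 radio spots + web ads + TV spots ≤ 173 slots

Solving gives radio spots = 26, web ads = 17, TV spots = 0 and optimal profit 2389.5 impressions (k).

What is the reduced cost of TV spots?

Binding: production and airtime. Non-binding: design (10 unused).
Since design is not tight, its dual is 0.
From A_Bᵀ y = c: 1·y_production + 6·y_airtime = 61.5; 5·y_production + 1·y_airtime = 46.5.
Solving: y_production = 7.5, y_airtime = 9.
Reduced cost of TV spots: c₃ − yᵀa₃ = 22 − (7.5·2 + 9·1) = 22 − 24 = -2.

-2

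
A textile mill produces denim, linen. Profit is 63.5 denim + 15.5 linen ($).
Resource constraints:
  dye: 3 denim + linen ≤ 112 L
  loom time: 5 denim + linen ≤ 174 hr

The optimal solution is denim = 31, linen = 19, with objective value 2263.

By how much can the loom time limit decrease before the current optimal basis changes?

Binding constraints: dye, loom time. The basis is B = [[3,1],[5,1]] with det -2.
Per unit decrease in loom time, x* moves by d = (-0.5, 1.5).
The basis stays optimal until denim reaches 0; allowable decrease = 62 hr.

62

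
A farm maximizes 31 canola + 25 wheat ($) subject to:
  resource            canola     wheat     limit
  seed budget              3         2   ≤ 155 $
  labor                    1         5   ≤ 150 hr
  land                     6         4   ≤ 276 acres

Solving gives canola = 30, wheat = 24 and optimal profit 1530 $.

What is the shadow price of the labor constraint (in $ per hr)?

Check each constraint at x*: seed budget 138/155 (slack 17); labor 150/150 (tight); land 276/276 (tight).
Slack constraints have shadow price 0 (complementary slackness).
From A_Bᵀ y = c: 1·y_labor + 6·y_land = 31; 5·y_labor + 4·y_land = 25.
Solving: y_labor = 1, y_land = 5.
Shadow price of labor = 1.

1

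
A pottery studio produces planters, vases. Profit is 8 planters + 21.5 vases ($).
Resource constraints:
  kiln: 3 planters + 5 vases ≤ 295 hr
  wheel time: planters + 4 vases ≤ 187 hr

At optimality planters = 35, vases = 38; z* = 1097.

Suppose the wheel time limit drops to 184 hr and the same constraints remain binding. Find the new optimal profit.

Check each constraint at x*: kiln 295/295 (tight); wheel time 187/187 (tight).
Dual feasibility on the basic columns requires 3·y_kiln + 1·y_wheel time = 8, 5·y_kiln + 4·y_wheel time = 21.5.
→ y_kiln = 1.5 and y_wheel time = 3.5.
Δz = y_wheel time·Δb = 3.5 × (-3) = -10.5, so new z* = 1097 − 10.5 = 1086.5.

1086.5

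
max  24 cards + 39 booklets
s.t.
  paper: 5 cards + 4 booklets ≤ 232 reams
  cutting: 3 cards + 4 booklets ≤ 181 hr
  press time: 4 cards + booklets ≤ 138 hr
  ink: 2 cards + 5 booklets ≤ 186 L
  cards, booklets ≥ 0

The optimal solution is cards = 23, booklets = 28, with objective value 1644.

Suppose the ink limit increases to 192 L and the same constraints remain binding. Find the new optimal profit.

Binding: cutting and ink. Non-binding: paper (5 unused), press time (18 unused).
By complementary slackness, y = 0 for the non-binding constraints.
From A_Bᵀ y = c: 3·y_cutting + 2·y_ink = 24; 4·y_cutting + 5·y_ink = 39.
→ y_cutting = 6 and y_ink = 3.
Δz = y_ink·Δb = 3 × (6) = 18, so new z* = 1644 + 18 = 1662.

1662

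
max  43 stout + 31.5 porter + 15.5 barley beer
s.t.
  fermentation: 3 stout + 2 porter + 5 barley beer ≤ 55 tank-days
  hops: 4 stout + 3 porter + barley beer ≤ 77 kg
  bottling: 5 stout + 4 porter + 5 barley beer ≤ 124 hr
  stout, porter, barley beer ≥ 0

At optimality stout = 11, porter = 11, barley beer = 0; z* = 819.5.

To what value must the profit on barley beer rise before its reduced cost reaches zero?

23.5

At the optimum: fermentation uses 55 of 55 (binding); hops uses 77 of 77 (binding); bottling uses 99 of 124 (slack = 25).
By complementary slackness, y = 0 for the non-binding constraint.
Dual feasibility on the basic columns requires 3·y_fermentation + 4·y_hops = 43, 2·y_fermentation + 3·y_hops = 31.5.
Solving: y_fermentation = 3, y_hops = 8.5.
barley beer enters the basis when its profit ≥ yᵀa₃ = 3·5 + 8.5·1 = 23.5.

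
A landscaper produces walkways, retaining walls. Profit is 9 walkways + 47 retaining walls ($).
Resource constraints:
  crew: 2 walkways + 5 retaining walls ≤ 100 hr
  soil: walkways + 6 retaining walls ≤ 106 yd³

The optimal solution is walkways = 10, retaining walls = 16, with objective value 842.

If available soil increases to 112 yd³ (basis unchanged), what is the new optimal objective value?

884

Both crew and soil are binding at x*.
From A_Bᵀ y = c: 2·y_crew + 1·y_soil = 9; 5·y_crew + 6·y_soil = 47.
This yields shadow prices y_crew = 1, y_soil = 7.
Δz = y_soil·Δb = 7 × (6) = 42, so new z* = 842 + 42 = 884.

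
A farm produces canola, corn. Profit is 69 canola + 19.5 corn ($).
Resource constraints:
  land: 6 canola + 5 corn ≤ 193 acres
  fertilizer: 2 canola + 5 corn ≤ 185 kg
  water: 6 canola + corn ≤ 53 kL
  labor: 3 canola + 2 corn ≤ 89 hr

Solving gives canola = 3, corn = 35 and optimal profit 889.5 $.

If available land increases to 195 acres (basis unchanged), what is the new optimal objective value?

893.5

Binding: land and water. Non-binding: fertilizer (4 unused), labor (10 unused).
Since fertilizer, labor are not tight, their duals are 0.
Dual feasibility on the basic columns requires 6·y_land + 6·y_water = 69, 5·y_land + 1·y_water = 19.5.
Solving: y_land = 2, y_water = 9.5.
Δz = y_land·Δb = 2 × (2) = 4, so new z* = 889.5 + 4 = 893.5.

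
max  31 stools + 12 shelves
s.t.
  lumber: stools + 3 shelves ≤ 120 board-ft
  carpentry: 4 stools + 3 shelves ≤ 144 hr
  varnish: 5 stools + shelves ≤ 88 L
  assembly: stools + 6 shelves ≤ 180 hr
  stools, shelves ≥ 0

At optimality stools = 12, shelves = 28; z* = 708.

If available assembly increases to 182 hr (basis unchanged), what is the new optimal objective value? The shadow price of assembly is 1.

710

Δb = 2, so new z* = 708 + (1)·(2) = 708 + 2 = 710.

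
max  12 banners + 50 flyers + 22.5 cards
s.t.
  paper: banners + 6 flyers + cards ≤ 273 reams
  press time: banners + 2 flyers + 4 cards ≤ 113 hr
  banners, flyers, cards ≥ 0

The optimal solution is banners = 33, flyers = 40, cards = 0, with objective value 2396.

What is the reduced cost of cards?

-6

Both paper and press time are binding at x*.
From A_Bᵀ y = c: 1·y_paper + 1·y_press time = 12; 6·y_paper + 2·y_press time = 50.
This yields shadow prices y_paper = 6.5, y_press time = 5.5.
Reduced cost of cards: c₃ − yᵀa₃ = 22.5 − (6.5·1 + 5.5·4) = 22.5 − 28.5 = -6.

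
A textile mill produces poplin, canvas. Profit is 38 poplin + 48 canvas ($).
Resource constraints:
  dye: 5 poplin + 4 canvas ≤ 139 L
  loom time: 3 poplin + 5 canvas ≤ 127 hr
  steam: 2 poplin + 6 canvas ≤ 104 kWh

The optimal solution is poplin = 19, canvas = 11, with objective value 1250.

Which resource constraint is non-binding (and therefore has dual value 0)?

dye: 139/139 (binding)
loom time: 112/127 (slack 15)
steam: 104/104 (binding)
By complementary slackness, a constraint with positive slack has shadow price 0 → loom time.

loom time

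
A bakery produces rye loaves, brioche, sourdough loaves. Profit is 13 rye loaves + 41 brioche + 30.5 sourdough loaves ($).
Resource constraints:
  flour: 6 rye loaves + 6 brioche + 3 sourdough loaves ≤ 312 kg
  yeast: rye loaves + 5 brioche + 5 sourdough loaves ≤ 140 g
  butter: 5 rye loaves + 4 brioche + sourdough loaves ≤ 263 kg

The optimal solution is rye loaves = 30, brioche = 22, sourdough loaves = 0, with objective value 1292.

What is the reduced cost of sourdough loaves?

At the optimum: flour uses 312 of 312 (binding); yeast uses 140 of 140 (binding); butter uses 238 of 263 (slack = 25).
Slack constraints have shadow price 0 (complementary slackness).
The binding rows give the dual system: 6·y_flour + 1·y_yeast = 13 and 6·y_flour + 5·y_yeast = 41.
This yields shadow prices y_flour = 1, y_yeast = 7.
Reduced cost of sourdough loaves: c₃ − yᵀa₃ = 30.5 − (1·3 + 7·5) = 30.5 − 38 = -7.5.

-7.5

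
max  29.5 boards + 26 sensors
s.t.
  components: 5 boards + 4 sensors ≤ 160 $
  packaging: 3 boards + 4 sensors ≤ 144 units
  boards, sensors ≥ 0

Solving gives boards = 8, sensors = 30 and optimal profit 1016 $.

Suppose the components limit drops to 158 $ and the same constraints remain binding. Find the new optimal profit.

At the optimum: components uses 160 of 160 (binding); packaging uses 144 of 144 (binding).
From A_Bᵀ y = c: 5·y_components + 3·y_packaging = 29.5; 4·y_components + 4·y_packaging = 26.
Solving: y_components = 5, y_packaging = 1.5.
Δz = y_components·Δb = 5 × (-2) = -10, so new z* = 1016 − 10 = 1006.

1006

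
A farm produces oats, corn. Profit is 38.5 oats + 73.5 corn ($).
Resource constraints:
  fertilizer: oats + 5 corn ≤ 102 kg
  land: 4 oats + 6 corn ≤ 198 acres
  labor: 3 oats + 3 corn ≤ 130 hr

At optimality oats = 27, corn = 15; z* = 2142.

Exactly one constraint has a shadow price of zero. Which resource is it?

labor

fertilizer: 102/102 (binding)
land: 198/198 (binding)
labor: 126/130 (slack 4)
By complementary slackness, a constraint with positive slack has shadow price 0 → labor.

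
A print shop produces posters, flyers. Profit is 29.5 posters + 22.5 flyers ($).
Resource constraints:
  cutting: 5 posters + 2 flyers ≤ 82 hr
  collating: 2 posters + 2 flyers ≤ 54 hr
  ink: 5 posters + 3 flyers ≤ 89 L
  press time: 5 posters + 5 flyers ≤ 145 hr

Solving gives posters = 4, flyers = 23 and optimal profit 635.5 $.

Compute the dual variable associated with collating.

6

At the optimum: cutting uses 66 of 82 (slack = 16); collating uses 54 of 54 (binding); ink uses 89 of 89 (binding); press time uses 135 of 145 (slack = 10).
Since cutting, press time are not tight, their duals are 0.
From A_Bᵀ y = c: 2·y_collating + 5·y_ink = 29.5; 2·y_collating + 3·y_ink = 22.5.
This yields shadow prices y_collating = 6, y_ink = 3.5.
Shadow price of collating = 6.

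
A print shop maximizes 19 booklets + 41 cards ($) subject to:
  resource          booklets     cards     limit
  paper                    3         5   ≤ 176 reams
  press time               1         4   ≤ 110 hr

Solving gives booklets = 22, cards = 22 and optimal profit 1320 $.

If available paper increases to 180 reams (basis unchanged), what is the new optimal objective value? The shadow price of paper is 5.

Δb = 4, so new z* = 1320 + (5)·(4) = 1320 + 20 = 1340.

1340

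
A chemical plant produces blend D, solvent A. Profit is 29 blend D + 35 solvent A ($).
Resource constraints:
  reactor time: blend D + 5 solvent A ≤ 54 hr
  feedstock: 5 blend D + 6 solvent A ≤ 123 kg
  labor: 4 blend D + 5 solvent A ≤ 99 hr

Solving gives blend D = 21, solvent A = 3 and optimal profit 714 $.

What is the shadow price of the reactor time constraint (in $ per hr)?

Binding: feedstock and labor. Non-binding: reactor time (18 unused).
Slack constraints have shadow price 0 (complementary slackness).
From A_Bᵀ y = c: 5·y_feedstock + 4·y_labor = 29; 6·y_feedstock + 5·y_labor = 35.
Solving: y_feedstock = 5, y_labor = 1.
Shadow price of reactor time = 0.

0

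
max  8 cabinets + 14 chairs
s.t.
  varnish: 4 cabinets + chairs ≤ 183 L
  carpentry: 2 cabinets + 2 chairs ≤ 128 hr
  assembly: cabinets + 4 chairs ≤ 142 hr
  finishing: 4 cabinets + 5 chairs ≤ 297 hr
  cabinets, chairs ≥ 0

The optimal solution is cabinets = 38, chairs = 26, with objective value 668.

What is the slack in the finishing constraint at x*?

finishing used = 4·38 + 5·26 = 282; slack = 297 − 282 = 15.

15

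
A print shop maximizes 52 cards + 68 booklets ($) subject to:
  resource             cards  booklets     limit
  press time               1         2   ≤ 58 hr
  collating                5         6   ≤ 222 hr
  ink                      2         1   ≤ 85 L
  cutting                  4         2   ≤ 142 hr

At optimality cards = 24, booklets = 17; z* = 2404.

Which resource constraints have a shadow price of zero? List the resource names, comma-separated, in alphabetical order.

press time: 58/58 (binding)
collating: 222/222 (binding)
ink: 65/85 (slack 20)
cutting: 130/142 (slack 12)
By complementary slackness, a constraint with positive slack has shadow price 0 → cutting, ink.

cutting, ink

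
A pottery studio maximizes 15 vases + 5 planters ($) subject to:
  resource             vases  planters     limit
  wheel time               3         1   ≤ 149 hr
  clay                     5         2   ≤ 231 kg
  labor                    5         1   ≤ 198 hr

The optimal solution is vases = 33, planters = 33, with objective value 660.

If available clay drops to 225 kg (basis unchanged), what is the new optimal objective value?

648

Binding: clay and labor. Non-binding: wheel time (17 unused).
Slack constraints have shadow price 0 (complementary slackness).
From A_Bᵀ y = c: 5·y_clay + 5·y_labor = 15; 2·y_clay + 1·y_labor = 5.
This yields shadow prices y_clay = 2, y_labor = 1.
Δz = y_clay·Δb = 2 × (-6) = -12, so new z* = 660 − 12 = 648.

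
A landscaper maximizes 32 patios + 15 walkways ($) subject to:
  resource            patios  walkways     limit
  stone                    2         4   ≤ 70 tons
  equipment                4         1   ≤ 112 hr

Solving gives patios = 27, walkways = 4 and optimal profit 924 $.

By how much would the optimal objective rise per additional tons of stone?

2

At the optimum: stone uses 70 of 70 (binding); equipment uses 112 of 112 (binding).
From A_Bᵀ y = c: 2·y_stone + 4·y_equipment = 32; 4·y_stone + 1·y_equipment = 15.
Solving: y_stone = 2, y_equipment = 7.
Shadow price of stone = 2.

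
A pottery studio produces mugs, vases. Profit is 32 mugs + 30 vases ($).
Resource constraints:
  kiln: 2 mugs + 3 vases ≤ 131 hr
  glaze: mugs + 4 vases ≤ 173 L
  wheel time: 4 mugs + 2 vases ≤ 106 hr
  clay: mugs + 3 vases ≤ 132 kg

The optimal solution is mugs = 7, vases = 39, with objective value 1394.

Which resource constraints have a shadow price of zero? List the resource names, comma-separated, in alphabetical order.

clay, glaze

kiln: 131/131 (binding)
glaze: 163/173 (slack 10)
wheel time: 106/106 (binding)
clay: 124/132 (slack 8)
By complementary slackness, a constraint with positive slack has shadow price 0 → clay, glaze.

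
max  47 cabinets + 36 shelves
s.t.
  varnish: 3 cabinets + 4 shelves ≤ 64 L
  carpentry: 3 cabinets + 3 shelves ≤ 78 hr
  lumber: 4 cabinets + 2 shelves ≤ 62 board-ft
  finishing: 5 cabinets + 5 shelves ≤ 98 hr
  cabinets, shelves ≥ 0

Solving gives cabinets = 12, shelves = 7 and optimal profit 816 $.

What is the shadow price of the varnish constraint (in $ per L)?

Binding: varnish and lumber. Non-binding: carpentry (21 unused), finishing (3 unused).
By complementary slackness, y = 0 for the non-binding constraints.
Dual feasibility on the basic columns requires 3·y_varnish + 4·y_lumber = 47, 4·y_varnish + 2·y_lumber = 36.
This yields shadow prices y_varnish = 5, y_lumber = 8.
Shadow price of varnish = 5.

5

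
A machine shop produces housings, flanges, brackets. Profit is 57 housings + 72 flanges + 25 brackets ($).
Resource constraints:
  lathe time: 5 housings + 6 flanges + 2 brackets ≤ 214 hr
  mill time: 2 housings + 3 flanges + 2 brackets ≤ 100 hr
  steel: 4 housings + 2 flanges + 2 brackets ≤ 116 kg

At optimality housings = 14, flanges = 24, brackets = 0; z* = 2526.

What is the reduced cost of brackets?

-5

At the optimum: lathe time uses 214 of 214 (binding); mill time uses 100 of 100 (binding); steel uses 104 of 116 (slack = 12).
By complementary slackness, y = 0 for the non-binding constraint.
From A_Bᵀ y = c: 5·y_lathe time + 2·y_mill time = 57; 6·y_lathe time + 3·y_mill time = 72.
→ y_lathe time = 9 and y_mill time = 6.
Reduced cost of brackets: c₃ − yᵀa₃ = 25 − (9·2 + 6·2) = 25 − 30 = -5.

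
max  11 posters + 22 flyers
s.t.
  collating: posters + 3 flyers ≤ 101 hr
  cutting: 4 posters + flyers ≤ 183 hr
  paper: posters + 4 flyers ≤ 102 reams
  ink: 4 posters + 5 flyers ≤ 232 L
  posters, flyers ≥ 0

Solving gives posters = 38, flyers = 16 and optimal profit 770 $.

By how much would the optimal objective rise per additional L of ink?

2

Binding: paper and ink. Non-binding: collating (15 unused), cutting (15 unused).
By complementary slackness, y = 0 for the non-binding constraints.
From A_Bᵀ y = c: 1·y_paper + 4·y_ink = 11; 4·y_paper + 5·y_ink = 22.
→ y_paper = 3 and y_ink = 2.
Shadow price of ink = 2.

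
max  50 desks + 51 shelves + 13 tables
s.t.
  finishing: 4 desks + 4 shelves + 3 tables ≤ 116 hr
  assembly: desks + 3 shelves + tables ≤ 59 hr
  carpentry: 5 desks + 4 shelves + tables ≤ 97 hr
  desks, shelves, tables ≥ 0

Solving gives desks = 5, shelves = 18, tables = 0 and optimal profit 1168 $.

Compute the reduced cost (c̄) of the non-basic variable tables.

-1

At the optimum: finishing uses 92 of 116 (slack = 24); assembly uses 59 of 59 (binding); carpentry uses 97 of 97 (binding).
By complementary slackness, y = 0 for the non-binding constraint.
From A_Bᵀ y = c: 1·y_assembly + 5·y_carpentry = 50; 3·y_assembly + 4·y_carpentry = 51.
Solving: y_assembly = 5, y_carpentry = 9.
Reduced cost of tables: c₃ − yᵀa₃ = 13 − (5·1 + 9·1) = 13 − 14 = -1.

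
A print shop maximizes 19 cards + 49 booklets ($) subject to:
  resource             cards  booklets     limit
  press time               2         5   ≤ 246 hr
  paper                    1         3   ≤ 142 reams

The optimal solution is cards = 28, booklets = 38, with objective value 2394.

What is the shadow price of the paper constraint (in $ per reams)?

3

At the optimum: press time uses 246 of 246 (binding); paper uses 142 of 142 (binding).
The binding rows give the dual system: 2·y_press time + 1·y_paper = 19 and 5·y_press time + 3·y_paper = 49.
This yields shadow prices y_press time = 8, y_paper = 3.
Shadow price of paper = 3.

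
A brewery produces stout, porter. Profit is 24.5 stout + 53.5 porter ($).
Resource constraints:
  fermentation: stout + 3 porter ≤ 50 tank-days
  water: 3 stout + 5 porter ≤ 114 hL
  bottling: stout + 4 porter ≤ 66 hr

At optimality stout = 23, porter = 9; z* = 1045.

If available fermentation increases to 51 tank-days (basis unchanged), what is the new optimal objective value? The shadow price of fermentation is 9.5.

Δb = 1, so new z* = 1045 + (9.5)·(1) = 1045 + 9.5 = 1054.5.

1054.5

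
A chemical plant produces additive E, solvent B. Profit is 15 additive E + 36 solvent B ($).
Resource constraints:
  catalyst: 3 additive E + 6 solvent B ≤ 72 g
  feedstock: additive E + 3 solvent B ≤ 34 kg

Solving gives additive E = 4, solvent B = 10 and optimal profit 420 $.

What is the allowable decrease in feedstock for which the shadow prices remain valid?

Binding constraints: catalyst, feedstock. The basis is B = [[3,6],[1,3]] with det 3.
Per unit decrease in feedstock, x* moves by d = (2, -1).
The basis stays optimal until solvent B reaches 0; allowable decrease = 10 kg.

10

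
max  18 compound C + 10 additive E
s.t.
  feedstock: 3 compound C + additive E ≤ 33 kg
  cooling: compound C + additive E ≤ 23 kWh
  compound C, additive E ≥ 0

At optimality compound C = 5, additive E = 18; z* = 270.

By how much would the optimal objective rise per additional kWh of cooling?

Check each constraint at x*: feedstock 33/33 (tight); cooling 23/23 (tight).
Dual feasibility on the basic columns requires 3·y_feedstock + 1·y_cooling = 18, 1·y_feedstock + 1·y_cooling = 10.
This yields shadow prices y_feedstock = 4, y_cooling = 6.
Shadow price of cooling = 6.

6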